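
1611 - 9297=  - 7686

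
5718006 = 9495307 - 3777301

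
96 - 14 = 82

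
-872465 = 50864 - 923329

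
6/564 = 1/94= 0.01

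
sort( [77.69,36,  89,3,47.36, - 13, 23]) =[ - 13,3, 23, 36, 47.36,77.69,89 ] 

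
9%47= 9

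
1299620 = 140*9283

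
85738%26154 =7276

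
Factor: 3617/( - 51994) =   -  2^(-1 )*3617^1 * 25997^(  -  1 ) 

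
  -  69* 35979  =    -  2482551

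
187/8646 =17/786=0.02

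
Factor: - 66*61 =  - 2^1 * 3^1 * 11^1 * 61^1 = - 4026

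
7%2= 1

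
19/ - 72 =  - 1 + 53/72 = - 0.26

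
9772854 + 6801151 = 16574005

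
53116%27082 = 26034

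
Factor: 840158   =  2^1*11^1*38189^1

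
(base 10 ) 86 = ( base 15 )5B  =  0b1010110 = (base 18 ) 4E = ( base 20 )46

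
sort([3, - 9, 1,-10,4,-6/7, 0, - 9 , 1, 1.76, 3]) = [ - 10, - 9, - 9,-6/7, 0, 1,1,1.76, 3,3, 4] 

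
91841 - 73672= 18169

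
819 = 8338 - 7519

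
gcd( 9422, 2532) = 2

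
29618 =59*502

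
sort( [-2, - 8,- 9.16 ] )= [ - 9.16, - 8, - 2] 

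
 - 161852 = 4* ( - 40463)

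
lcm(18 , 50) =450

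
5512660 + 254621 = 5767281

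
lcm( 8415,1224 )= 67320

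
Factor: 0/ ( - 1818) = 0 = 0^1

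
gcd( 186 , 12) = 6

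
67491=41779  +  25712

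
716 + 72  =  788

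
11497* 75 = 862275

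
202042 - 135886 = 66156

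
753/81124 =753/81124 = 0.01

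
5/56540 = 1/11308= 0.00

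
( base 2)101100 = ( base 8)54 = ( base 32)1c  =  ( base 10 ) 44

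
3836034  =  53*72378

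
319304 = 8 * 39913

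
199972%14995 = 5037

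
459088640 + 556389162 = 1015477802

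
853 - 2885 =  - 2032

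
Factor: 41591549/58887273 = 3^(  -  1) * 83^1*3229^( - 1)*6079^( - 1)*501103^1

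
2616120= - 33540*(-78 )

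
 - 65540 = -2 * 32770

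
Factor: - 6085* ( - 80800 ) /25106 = 2^4 * 5^3*101^1*1217^1 *12553^ ( - 1) = 245834000/12553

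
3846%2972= 874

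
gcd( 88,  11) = 11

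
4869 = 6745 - 1876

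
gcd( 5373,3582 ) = 1791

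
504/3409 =72/487 = 0.15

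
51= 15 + 36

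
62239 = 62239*1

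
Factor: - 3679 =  - 13^1*283^1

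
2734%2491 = 243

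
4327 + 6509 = 10836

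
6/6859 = 6/6859 =0.00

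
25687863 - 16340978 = 9346885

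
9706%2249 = 710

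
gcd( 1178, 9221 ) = 1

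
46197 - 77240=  - 31043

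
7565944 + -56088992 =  - 48523048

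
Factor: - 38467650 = -2^1 * 3^1 * 5^2*13^1*19727^1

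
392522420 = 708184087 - 315661667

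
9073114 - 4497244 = 4575870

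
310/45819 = 310/45819 =0.01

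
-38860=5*( - 7772 )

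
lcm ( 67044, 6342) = 469308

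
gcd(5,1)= 1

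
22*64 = 1408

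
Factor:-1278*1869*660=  - 2^3 * 3^4*5^1*7^1*11^1*71^1*89^1=   -  1576464120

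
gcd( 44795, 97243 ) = 1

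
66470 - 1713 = 64757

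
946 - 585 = 361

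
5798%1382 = 270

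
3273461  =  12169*269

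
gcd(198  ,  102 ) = 6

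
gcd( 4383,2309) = 1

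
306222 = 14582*21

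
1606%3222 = 1606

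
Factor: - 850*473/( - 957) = 36550/87 = 2^1 * 3^( -1 )*5^2*17^1*29^ (-1 )*43^1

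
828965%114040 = 30685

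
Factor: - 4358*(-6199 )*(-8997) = -243056132274 = -  2^1*3^1*2179^1*2999^1*6199^1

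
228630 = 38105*6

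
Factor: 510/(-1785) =-2^1*7^( - 1 ) = - 2/7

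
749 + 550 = 1299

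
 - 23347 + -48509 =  - 71856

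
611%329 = 282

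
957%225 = 57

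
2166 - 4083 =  - 1917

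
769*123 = 94587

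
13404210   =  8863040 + 4541170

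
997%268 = 193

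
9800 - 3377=6423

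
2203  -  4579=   -  2376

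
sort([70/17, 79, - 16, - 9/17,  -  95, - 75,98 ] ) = [ -95 , - 75 , - 16, - 9/17,70/17,79,  98 ] 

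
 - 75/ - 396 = 25/132 = 0.19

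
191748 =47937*4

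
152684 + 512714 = 665398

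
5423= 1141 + 4282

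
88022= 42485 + 45537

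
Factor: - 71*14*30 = -2^2*3^1*5^1*7^1*71^1 =-  29820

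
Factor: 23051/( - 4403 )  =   - 17^( - 1)*89^1  =  - 89/17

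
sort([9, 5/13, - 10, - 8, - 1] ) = [-10, - 8, -1  ,  5/13,  9]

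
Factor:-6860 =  - 2^2*5^1*7^3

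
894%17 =10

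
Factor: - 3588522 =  - 2^1 * 3^1*7^1*43^1*1987^1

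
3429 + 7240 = 10669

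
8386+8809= 17195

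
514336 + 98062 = 612398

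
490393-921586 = -431193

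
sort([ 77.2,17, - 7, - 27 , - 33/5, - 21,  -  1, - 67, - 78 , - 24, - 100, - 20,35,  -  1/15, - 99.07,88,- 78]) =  [  -  100, -99.07, - 78, - 78,-67, - 27,-24, - 21, - 20, - 7 ,-33/5, -1, - 1/15,17,35,  77.2,88 ]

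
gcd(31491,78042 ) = 3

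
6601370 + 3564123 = 10165493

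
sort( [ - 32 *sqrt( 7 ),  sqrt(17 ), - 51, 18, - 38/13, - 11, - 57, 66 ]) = [ - 32 * sqrt(7), - 57, -51, - 11, - 38/13, sqrt( 17), 18,66] 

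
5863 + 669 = 6532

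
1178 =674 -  - 504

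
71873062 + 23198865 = 95071927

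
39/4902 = 13/1634 = 0.01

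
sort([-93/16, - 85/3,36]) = [ - 85/3, - 93/16,36] 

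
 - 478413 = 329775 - 808188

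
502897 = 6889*73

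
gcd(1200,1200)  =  1200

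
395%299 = 96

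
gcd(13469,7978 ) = 1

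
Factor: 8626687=41^1*210407^1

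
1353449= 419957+933492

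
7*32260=225820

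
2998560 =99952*30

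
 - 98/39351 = -98/39351 = - 0.00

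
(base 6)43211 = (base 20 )efb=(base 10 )5911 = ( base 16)1717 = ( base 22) C4F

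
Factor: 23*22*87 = 2^1*3^1*11^1*23^1*29^1= 44022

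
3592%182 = 134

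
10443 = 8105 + 2338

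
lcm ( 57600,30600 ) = 979200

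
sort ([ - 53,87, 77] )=[ - 53,77, 87]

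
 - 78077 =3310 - 81387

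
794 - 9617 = - 8823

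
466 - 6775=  - 6309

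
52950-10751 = 42199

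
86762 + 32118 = 118880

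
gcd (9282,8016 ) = 6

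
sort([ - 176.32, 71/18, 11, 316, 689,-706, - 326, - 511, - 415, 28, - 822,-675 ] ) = [ - 822, - 706, -675, - 511, - 415, - 326, - 176.32,71/18,11,  28,316,  689 ]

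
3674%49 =48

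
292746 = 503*582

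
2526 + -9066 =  - 6540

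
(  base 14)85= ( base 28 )45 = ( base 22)57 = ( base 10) 117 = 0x75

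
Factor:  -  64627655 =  -5^1*12925531^1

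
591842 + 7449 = 599291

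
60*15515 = 930900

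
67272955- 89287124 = - 22014169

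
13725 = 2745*5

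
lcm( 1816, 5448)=5448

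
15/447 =5/149 = 0.03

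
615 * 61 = 37515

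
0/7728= 0 = 0.00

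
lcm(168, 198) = 5544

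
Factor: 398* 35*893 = 2^1*5^1 * 7^1* 19^1*47^1 *199^1 = 12439490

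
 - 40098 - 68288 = - 108386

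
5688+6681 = 12369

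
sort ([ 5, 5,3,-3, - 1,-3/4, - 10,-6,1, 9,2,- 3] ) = [-10,-6, -3, - 3 ,-1, - 3/4, 1,2, 3,5, 5, 9]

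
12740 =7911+4829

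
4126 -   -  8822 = 12948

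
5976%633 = 279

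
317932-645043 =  - 327111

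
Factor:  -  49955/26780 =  - 97/52 = - 2^(-2)*13^( - 1 )*97^1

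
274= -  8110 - -8384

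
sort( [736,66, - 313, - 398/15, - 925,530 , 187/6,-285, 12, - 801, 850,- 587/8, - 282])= [ - 925, - 801, - 313, - 285, - 282, - 587/8,-398/15,12, 187/6,  66,530,736,850] 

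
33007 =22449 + 10558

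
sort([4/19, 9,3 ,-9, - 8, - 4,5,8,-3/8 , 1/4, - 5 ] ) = [ - 9, - 8, - 5,- 4, - 3/8,4/19, 1/4, 3,5 , 8, 9]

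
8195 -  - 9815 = 18010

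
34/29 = 34/29= 1.17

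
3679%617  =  594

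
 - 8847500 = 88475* ( - 100 ) 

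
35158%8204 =2342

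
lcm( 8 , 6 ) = 24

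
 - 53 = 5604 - 5657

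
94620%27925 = 10845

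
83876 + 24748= 108624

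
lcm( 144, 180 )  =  720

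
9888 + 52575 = 62463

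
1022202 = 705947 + 316255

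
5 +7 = 12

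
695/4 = 695/4 = 173.75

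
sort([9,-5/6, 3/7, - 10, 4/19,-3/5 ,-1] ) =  [  -  10, - 1,-5/6,  -  3/5, 4/19, 3/7, 9 ] 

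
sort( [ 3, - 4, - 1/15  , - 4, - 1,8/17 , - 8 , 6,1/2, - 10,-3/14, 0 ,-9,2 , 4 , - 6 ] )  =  [ - 10 , - 9, - 8 , - 6,-4, - 4, - 1, - 3/14  ,-1/15, 0,  8/17 , 1/2, 2, 3, 4, 6]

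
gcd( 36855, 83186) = 1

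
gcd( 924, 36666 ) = 42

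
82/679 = 82/679 = 0.12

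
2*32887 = 65774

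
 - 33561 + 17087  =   - 16474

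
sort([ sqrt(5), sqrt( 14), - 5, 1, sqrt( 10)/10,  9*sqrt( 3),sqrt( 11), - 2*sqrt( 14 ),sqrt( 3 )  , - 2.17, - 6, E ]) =[ - 2 *sqrt( 14), - 6,  -  5 , - 2.17, sqrt(10)/10, 1,sqrt (3 ) , sqrt( 5), E, sqrt( 11), sqrt(14), 9*sqrt(3) ]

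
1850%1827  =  23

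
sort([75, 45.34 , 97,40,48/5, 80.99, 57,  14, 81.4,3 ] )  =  [3,  48/5, 14, 40,45.34, 57, 75, 80.99, 81.4,  97]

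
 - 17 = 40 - 57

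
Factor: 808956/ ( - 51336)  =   - 977/62  =  -2^(-1) * 31^(  -  1 )*977^1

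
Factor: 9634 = 2^1 * 4817^1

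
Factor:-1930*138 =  - 2^2*3^1*5^1*23^1 * 193^1 = - 266340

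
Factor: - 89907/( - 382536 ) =1303/5544 = 2^(-3)*3^( -2 )*  7^( - 1)*11^( - 1) * 1303^1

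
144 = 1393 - 1249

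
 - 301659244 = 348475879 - 650135123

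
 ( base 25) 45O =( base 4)221121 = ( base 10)2649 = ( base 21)603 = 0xA59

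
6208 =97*64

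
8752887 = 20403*429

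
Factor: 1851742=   2^1*17^1*107^1 *509^1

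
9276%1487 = 354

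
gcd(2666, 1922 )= 62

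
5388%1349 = 1341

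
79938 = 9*8882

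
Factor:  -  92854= - 2^1*17^1 * 2731^1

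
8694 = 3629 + 5065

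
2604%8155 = 2604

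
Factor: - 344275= - 5^2*47^1*293^1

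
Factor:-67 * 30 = - 2010  =  - 2^1*3^1*5^1*67^1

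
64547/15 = 4303 + 2/15  =  4303.13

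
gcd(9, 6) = 3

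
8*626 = 5008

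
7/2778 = 7/2778 = 0.00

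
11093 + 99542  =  110635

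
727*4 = 2908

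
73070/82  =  891 + 4/41 = 891.10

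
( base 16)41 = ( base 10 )65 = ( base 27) 2B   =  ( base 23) 2j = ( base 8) 101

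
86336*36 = 3108096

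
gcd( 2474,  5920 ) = 2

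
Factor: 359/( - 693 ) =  - 3^( - 2)*7^( - 1 ) * 11^( - 1) * 359^1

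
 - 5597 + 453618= 448021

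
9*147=1323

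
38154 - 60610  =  - 22456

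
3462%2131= 1331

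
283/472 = 283/472 = 0.60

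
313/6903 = 313/6903 = 0.05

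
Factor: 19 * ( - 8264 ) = -157016 = - 2^3 *19^1 *1033^1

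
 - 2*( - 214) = 428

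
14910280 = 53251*280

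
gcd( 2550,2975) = 425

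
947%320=307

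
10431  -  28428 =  -17997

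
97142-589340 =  - 492198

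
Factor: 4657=4657^1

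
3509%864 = 53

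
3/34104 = 1/11368=0.00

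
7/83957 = 7/83957 = 0.00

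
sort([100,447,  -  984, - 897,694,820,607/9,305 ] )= [ - 984,-897,607/9,100,305,447,694, 820 ] 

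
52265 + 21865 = 74130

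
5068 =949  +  4119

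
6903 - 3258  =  3645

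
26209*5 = 131045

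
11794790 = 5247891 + 6546899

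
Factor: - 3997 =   -  7^1 *571^1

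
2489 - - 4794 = 7283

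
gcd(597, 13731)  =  597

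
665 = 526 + 139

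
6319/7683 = 6319/7683 = 0.82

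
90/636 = 15/106 = 0.14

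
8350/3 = 2783 + 1/3  =  2783.33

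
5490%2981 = 2509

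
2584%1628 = 956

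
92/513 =92/513 =0.18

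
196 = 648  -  452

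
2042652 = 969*2108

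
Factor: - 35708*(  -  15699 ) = 560579892 = 2^2*3^1* 79^1*113^1 * 5233^1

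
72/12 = 6 = 6.00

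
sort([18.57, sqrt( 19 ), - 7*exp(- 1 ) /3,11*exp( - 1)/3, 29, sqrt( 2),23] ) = [-7*exp ( - 1) /3,11*exp(-1)/3, sqrt(2),sqrt(19 ),18.57 , 23 , 29 ]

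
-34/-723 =34/723= 0.05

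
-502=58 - 560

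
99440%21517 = 13372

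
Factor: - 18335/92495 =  -13^(-1) * 19^1*193^1*1423^ ( - 1) = - 3667/18499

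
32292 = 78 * 414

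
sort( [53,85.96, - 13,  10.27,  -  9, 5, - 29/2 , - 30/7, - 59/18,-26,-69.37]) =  [- 69.37,  -  26, - 29/2, - 13,-9, - 30/7, - 59/18,5,10.27,53, 85.96 ]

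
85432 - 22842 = 62590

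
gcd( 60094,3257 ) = 1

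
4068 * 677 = 2754036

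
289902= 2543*114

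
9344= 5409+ 3935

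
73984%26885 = 20214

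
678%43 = 33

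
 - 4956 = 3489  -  8445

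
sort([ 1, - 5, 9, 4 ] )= [ - 5,1,4,9]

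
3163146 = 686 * 4611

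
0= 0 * 33772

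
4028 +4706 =8734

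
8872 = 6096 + 2776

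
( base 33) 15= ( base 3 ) 1102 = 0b100110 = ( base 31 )17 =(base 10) 38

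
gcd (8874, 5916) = 2958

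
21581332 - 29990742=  - 8409410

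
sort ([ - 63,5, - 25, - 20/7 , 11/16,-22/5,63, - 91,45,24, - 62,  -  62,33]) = [-91  , - 63, -62, - 62,-25, - 22/5,-20/7,11/16 , 5,24, 33,45,63] 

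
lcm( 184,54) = 4968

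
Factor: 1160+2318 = 2^1*37^1*47^1 = 3478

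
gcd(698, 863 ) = 1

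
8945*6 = 53670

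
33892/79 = 429 + 1/79 = 429.01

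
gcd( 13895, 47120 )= 5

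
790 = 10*79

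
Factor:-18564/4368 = -17/4= -2^(-2)*17^1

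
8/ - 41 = -8/41=- 0.20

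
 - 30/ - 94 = 15/47  =  0.32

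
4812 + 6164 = 10976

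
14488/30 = 482 + 14/15 =482.93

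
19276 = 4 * 4819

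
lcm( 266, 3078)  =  21546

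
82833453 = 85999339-3165886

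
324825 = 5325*61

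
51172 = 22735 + 28437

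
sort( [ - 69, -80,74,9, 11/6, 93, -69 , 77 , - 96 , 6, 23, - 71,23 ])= [ - 96, - 80 ,-71 ,  -  69 , - 69,11/6,  6, 9 , 23,23 , 74,77,93 ] 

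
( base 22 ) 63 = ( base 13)a5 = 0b10000111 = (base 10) 135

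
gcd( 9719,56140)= 1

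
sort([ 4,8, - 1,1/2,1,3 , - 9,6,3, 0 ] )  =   [ - 9, - 1,0,1/2,1,3 , 3,4,6 , 8] 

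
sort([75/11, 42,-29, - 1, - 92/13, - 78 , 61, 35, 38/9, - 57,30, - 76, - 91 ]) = [- 91, - 78, - 76, - 57, - 29, - 92/13,-1, 38/9,75/11, 30,35,42, 61 ] 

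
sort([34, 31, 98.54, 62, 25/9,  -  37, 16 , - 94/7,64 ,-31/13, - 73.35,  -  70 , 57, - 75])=[-75, - 73.35,-70,-37, - 94/7  , - 31/13 , 25/9, 16,31, 34 , 57,62, 64, 98.54 ] 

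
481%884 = 481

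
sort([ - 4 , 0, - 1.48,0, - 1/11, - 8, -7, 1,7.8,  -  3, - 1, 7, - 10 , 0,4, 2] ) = [ - 10, - 8,  -  7, - 4, - 3, - 1.48, - 1, - 1/11,  0 , 0,0,1,2,4,7,7.8 ]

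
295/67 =4 + 27/67 = 4.40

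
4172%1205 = 557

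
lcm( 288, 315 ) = 10080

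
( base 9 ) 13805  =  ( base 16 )24b9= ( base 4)2102321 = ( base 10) 9401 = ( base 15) 2BBB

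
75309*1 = 75309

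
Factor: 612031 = 7^1 * 87433^1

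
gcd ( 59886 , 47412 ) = 54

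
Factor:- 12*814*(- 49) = 2^3*3^1*7^2*11^1*37^1  =  478632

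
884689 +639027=1523716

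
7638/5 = 7638/5 = 1527.60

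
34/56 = 17/28 = 0.61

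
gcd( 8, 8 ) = 8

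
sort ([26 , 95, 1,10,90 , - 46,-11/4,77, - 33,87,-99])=[-99,-46  ,  -  33, - 11/4,1, 10,26,77,87, 90,95 ]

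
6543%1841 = 1020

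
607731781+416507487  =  1024239268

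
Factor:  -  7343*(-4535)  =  33300505=5^1*7^1*907^1 * 1049^1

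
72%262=72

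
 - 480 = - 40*12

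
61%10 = 1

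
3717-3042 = 675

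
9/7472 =9/7472  =  0.00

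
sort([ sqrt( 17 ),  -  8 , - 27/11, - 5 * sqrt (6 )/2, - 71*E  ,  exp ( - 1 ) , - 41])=[ - 71*E ,-41,-8 , - 5*sqrt(6) /2, - 27/11,exp( - 1 ),  sqrt( 17 ) ]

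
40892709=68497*597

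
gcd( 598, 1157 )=13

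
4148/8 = 1037/2=518.50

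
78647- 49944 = 28703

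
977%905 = 72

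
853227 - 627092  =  226135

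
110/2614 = 55/1307 = 0.04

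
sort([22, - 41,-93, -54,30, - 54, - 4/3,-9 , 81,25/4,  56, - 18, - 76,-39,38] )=[ - 93, - 76, - 54, - 54,-41, - 39, - 18,  -  9,- 4/3,25/4,22,30,38, 56, 81] 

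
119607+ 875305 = 994912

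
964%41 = 21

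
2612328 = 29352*89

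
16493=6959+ 9534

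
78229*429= 33560241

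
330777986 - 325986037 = 4791949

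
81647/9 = 81647/9 = 9071.89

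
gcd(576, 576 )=576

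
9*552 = 4968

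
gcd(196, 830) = 2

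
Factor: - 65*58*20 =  - 75400 = - 2^3*5^2*13^1*29^1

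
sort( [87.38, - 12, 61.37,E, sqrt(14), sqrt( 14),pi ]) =[ - 12, E,  pi, sqrt( 14 ) , sqrt( 14), 61.37,  87.38]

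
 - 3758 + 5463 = 1705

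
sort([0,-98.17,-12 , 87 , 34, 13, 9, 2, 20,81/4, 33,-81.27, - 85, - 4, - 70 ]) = [ - 98.17,-85, - 81.27,  -  70,- 12, - 4, 0, 2, 9,13, 20,81/4, 33,34, 87]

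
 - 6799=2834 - 9633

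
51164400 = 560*91365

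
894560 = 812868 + 81692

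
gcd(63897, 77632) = 1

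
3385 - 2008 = 1377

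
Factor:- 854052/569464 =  - 213513/142366 = -2^( - 1 )*3^1 * 7^(  -  1 ) *10169^( - 1 )*71171^1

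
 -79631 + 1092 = - 78539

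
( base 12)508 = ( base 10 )728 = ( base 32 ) mo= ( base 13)440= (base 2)1011011000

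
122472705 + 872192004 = 994664709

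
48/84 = 4/7 = 0.57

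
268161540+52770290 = 320931830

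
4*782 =3128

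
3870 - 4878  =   - 1008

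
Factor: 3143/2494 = 2^( - 1 ) * 7^1*29^( - 1 ) * 43^( - 1)*449^1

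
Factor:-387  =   - 3^2*43^1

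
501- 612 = - 111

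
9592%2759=1315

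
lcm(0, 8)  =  0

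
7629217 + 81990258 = 89619475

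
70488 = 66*1068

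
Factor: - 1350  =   - 2^1*3^3*5^2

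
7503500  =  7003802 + 499698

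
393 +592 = 985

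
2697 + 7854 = 10551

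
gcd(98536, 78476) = 4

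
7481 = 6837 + 644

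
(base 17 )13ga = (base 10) 6062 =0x17AE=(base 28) 7KE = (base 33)5IN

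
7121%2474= 2173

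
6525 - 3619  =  2906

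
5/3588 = 5/3588 = 0.00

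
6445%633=115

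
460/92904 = 115/23226= 0.00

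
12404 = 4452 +7952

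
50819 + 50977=101796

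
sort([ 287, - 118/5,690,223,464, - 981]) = [ - 981,-118/5,223, 287,  464,690]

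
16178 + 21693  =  37871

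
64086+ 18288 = 82374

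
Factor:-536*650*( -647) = 225414800 = 2^4*5^2*13^1 * 67^1 * 647^1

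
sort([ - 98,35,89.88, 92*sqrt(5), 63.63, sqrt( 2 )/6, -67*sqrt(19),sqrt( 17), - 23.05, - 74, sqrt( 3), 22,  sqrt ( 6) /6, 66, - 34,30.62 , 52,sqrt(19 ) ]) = [ -67*sqrt( 19), - 98,-74, - 34,  -  23.05, sqrt(2) /6, sqrt(6)/6,sqrt(3 ),sqrt(17 ),sqrt(19 ),22,30.62,35,  52,63.63, 66,89.88,92 * sqrt(5 )] 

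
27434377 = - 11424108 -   -  38858485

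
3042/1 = 3042 = 3042.00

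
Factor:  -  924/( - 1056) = 2^( - 3) * 7^1 = 7/8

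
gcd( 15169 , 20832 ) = 7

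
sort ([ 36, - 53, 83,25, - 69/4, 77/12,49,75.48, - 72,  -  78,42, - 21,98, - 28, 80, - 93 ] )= [ - 93,  -  78, - 72, - 53,-28, - 21, - 69/4 , 77/12,25 , 36,42,49,  75.48, 80,83 , 98] 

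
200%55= 35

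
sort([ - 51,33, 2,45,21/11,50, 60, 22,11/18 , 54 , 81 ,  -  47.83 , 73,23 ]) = [-51, - 47.83,  11/18, 21/11,2, 22,23 , 33,45 , 50, 54,60, 73, 81 ] 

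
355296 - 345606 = 9690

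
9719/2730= 9719/2730 = 3.56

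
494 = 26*19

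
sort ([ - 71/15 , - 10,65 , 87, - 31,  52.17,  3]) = [ - 31, - 10, - 71/15,3, 52.17,  65, 87] 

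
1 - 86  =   - 85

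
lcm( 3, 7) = 21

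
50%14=8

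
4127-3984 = 143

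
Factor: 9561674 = 2^1*19^1*251623^1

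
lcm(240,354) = 14160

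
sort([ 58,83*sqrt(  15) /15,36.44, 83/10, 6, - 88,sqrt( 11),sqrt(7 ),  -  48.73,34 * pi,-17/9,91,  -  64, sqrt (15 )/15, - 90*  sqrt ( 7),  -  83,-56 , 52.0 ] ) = [ - 90*sqrt( 7),  -  88, -83,  -  64 , - 56, - 48.73, - 17/9, sqrt (15 )/15,sqrt(7),  sqrt(11),6, 83/10,83*sqrt ( 15)/15,36.44 , 52.0,58,  91,34 * pi]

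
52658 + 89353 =142011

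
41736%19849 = 2038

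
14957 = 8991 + 5966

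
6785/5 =1357 = 1357.00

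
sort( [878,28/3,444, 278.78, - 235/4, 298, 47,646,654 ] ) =[ -235/4, 28/3,47,278.78, 298,444,646 , 654,  878]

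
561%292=269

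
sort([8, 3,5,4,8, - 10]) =[ - 10, 3,4, 5, 8, 8 ]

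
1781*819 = 1458639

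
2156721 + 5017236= 7173957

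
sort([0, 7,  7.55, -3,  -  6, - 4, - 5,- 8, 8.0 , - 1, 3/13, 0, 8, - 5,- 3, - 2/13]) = [-8, - 6, - 5, - 5, -4, - 3,  -  3,- 1, - 2/13,0,0, 3/13,7, 7.55, 8.0, 8 ] 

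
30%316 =30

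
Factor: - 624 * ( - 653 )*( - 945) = -2^4*3^4*5^1*7^1*13^1*  653^1 = - 385061040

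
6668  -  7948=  - 1280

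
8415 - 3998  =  4417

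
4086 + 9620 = 13706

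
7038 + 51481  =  58519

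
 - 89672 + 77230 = - 12442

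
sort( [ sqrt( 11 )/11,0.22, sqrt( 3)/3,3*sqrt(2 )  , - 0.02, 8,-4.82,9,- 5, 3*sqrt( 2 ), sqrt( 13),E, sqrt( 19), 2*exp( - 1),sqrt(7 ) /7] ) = [ - 5, - 4.82, - 0.02,0.22, sqrt(11)/11, sqrt( 7 )/7,sqrt( 3) /3,2*exp( - 1 ),E,sqrt(13 ),3*sqrt( 2),3 * sqrt(2),sqrt( 19 ),8,9]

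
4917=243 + 4674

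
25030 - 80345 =-55315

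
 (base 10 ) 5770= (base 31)604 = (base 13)281b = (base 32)5KA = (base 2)1011010001010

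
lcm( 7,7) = 7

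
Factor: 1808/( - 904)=  -  2 = -2^1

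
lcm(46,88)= 2024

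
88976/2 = 44488 = 44488.00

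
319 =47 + 272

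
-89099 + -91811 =-180910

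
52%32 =20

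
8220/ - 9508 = - 1 + 322/2377 = - 0.86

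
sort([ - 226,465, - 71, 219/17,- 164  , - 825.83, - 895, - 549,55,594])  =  [ - 895, - 825.83, - 549,-226, - 164, - 71,219/17,55, 465,  594]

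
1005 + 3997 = 5002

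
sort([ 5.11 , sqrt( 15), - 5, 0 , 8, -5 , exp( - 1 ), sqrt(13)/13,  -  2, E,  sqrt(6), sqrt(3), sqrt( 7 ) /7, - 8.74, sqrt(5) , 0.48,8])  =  [-8.74, - 5, - 5, - 2, 0, sqrt (13 ) /13, exp(- 1), sqrt( 7) /7, 0.48,sqrt ( 3 ),sqrt(5), sqrt(6),E, sqrt( 15), 5.11, 8, 8 ] 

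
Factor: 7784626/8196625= 2^1*5^( - 3 )*229^1 * 739^1 *2851^( - 1 ) = 338462/356375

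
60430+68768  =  129198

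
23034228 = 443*51996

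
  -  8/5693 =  - 1+5685/5693 = - 0.00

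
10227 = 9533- - 694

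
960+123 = 1083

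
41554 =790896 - 749342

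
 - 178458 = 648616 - 827074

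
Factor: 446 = 2^1*223^1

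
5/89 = 5/89 = 0.06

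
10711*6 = 64266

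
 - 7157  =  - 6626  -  531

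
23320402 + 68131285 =91451687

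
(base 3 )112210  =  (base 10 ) 399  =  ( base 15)1B9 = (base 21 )J0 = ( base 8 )617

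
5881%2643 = 595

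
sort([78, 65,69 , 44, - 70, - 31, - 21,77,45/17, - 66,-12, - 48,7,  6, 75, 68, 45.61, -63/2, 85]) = [-70,- 66, - 48, - 63/2, - 31, - 21 , - 12, 45/17 , 6,7, 44,45.61, 65, 68,  69, 75,  77, 78, 85]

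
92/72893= 92/72893 =0.00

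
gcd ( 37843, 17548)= 41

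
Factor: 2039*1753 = 3574367 = 1753^1*2039^1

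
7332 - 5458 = 1874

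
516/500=129/125 = 1.03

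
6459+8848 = 15307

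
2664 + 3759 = 6423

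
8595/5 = 1719   =  1719.00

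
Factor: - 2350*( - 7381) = 2^1*5^2*11^2* 47^1*61^1 = 17345350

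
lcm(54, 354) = 3186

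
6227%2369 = 1489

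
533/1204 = 533/1204=0.44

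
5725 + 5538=11263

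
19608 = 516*38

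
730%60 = 10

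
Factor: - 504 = -2^3 * 3^2 *7^1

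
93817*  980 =91940660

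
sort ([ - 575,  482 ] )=[  -  575,482 ] 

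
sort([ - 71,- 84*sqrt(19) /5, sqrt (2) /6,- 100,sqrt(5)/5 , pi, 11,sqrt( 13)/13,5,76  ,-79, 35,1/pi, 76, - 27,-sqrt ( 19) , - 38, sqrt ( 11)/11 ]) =[ -100,-79, - 84*sqrt(19)/5,-71, - 38, - 27, - sqrt(19),sqrt ( 2)/6,  sqrt(13 )/13 , sqrt( 11)/11,1/pi,sqrt (5) /5,  pi,5,11, 35, 76, 76 ]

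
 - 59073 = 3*( - 19691)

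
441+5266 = 5707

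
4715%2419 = 2296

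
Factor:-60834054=-2^1 * 3^1  *29^1*313^1 * 1117^1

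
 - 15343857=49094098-64437955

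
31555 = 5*6311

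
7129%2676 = 1777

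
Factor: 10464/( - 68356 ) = - 2^3*3^1*23^( - 1)*109^1*743^ ( - 1 ) = -  2616/17089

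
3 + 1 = 4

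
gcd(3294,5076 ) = 54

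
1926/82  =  23 + 20/41  =  23.49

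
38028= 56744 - 18716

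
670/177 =670/177 = 3.79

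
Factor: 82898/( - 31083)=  - 2^1 *3^( - 1) * 13^ ( - 1 )*181^1*229^1*797^( -1 )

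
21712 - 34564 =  - 12852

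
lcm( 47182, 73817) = 4576654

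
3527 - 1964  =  1563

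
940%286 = 82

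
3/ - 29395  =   - 1  +  29392/29395 = - 0.00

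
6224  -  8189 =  - 1965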